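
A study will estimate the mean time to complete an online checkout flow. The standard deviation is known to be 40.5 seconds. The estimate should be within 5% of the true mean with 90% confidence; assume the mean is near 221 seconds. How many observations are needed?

For a mean, the margin of error is E = z·σ/√n, so n = (zσ/E)².
At 90% confidence, z = 1.645.
E = 5% of 221 = 11.05 seconds.
n = (1.645 × 40.5 / 11.05)² = 36.35
Round up: n = 37.

37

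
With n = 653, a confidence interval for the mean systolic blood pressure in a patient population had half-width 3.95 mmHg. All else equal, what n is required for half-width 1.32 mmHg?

5848

Margin of error scales as 1/√n, so n₂ = n₁·(E₁/E₂)².
n₂ = 653 × (3.95/1.32)² = 653 × 8.955 = 5847.61
Round up: n₂ = 5848.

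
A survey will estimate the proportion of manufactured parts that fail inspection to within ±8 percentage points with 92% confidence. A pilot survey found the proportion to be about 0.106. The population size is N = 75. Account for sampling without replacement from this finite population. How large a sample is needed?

For a proportion with margin E = 0.08 at 92% confidence, z = 1.751.
n = p̂(1−p̂)(z/E)² = 0.106 × 0.894 × (1.751/0.08)² = 45.40 — call this n₀.
Finite-population correction with N = 75: n = n₀ / (1 + (n₀−1)/N) = 45.40 / 1.592 = 28.52
Round up: n = 29.

29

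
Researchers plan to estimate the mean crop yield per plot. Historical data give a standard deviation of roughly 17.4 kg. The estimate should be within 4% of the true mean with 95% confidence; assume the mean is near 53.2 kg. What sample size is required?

n = 257

For a mean, the margin of error is E = z·σ/√n, so n = (zσ/E)².
At 95% confidence, z = 1.960.
E = 4% of 53.2 = 2.128 kg.
n = (1.960 × 17.4 / 2.128)² = 256.84
Round up: n = 257.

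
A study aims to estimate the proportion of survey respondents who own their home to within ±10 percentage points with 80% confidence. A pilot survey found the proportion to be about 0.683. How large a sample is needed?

For a proportion with margin E = 0.1 at 80% confidence, z = 1.282.
n = p̂(1−p̂)(z/E)² = 0.683 × 0.317 × (1.282/0.1)² = 35.58
Round up: n = 36.

36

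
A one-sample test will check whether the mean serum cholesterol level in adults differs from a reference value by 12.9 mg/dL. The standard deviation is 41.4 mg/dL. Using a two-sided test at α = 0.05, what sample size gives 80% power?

For a one-sample z-test, n = ((z_{α/2} + z_β)·σ/δ)².
z_{α/2} = 1.960 (two-sided α = 0.05); z_β = 0.842 (power 80% → β = 0.2).
n = (2.802 × 41.4 / 12.9)² = 80.86
Round up: n = 81.

n = 81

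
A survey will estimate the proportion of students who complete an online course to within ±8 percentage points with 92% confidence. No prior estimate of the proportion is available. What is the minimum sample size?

For a proportion with margin E = 0.08 at 92% confidence, z = 1.751.
With no prior estimate, use p = 0.5, which maximizes p(1−p) at 0.25.
n = 0.25 × (z/E)² = 0.25 × (1.751/0.08)² = 119.77
Round up: n = 120.

120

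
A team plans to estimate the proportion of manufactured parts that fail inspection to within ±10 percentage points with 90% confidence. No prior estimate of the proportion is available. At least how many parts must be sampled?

For a proportion with margin E = 0.1 at 90% confidence, z = 1.645.
With no prior estimate, use p = 0.5, which maximizes p(1−p) at 0.25.
n = 0.25 × (z/E)² = 0.25 × (1.645/0.1)² = 67.65
Round up: n = 68.

n = 68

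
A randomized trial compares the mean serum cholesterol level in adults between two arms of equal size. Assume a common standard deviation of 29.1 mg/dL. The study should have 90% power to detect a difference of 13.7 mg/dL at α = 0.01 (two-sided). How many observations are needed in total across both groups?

270 total

For two equal groups, n per group = 2·((z_{α/2} + z_β)·σ/δ)².
z_{α/2} = 2.576; z_β = 1.282 (power 90%).
n = 2 × (3.858 × 29.1 / 13.7)² = 2 × 67.15 = 134.30
Round up: n = 135 per group.
Total across both groups: 2 × 135 = 270.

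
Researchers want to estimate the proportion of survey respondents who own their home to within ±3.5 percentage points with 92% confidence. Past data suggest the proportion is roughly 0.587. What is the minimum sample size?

For a proportion with margin E = 0.035 at 92% confidence, z = 1.751.
n = p̂(1−p̂)(z/E)² = 0.587 × 0.413 × (1.751/0.035)² = 606.77
Round up: n = 607.

607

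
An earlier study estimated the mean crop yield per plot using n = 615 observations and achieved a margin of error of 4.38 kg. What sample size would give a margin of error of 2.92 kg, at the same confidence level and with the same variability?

n = 1384

Margin of error scales as 1/√n, so n₂ = n₁·(E₁/E₂)².
n₂ = 615 × (4.38/2.92)² = 615 × 2.25 = 1383.75
Round up: n₂ = 1384.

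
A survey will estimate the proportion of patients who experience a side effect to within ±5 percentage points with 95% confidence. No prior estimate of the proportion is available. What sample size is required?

For a proportion with margin E = 0.05 at 95% confidence, z = 1.960.
With no prior estimate, use p = 0.5, which maximizes p(1−p) at 0.25.
n = 0.25 × (z/E)² = 0.25 × (1.960/0.05)² = 384.16
Round up: n = 385.

385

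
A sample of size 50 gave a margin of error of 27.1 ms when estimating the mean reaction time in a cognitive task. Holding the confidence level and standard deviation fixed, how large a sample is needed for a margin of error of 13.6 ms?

Margin of error scales as 1/√n, so n₂ = n₁·(E₁/E₂)².
n₂ = 50 × (27.1/13.6)² = 50 × 3.971 = 198.55
Round up: n₂ = 199.

199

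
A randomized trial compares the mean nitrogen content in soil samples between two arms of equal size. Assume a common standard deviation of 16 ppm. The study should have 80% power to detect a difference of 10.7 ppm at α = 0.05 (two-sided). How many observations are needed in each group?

For two equal groups, n per group = 2·((z_{α/2} + z_β)·σ/δ)².
z_{α/2} = 1.960; z_β = 0.842 (power 80%).
n = 2 × (2.802 × 16 / 10.7)² = 2 × 17.56 = 35.12
Round up: n = 36 per group.

36 per group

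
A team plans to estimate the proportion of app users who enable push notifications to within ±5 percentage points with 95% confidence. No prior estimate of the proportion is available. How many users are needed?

385

For a proportion with margin E = 0.05 at 95% confidence, z = 1.960.
With no prior estimate, use p = 0.5, which maximizes p(1−p) at 0.25.
n = 0.25 × (z/E)² = 0.25 × (1.960/0.05)² = 384.16
Round up: n = 385.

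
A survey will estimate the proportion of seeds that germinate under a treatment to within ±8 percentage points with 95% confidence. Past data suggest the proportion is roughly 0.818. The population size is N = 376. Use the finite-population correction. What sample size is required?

For a proportion with margin E = 0.08 at 95% confidence, z = 1.960.
n = p̂(1−p̂)(z/E)² = 0.818 × 0.182 × (1.960/0.08)² = 89.36 — call this n₀.
Finite-population correction with N = 376: n = n₀ / (1 + (n₀−1)/N) = 89.36 / 1.235 = 72.36
Round up: n = 73.

73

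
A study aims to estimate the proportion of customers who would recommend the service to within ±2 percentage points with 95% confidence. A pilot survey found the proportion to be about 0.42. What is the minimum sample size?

n = 2340

For a proportion with margin E = 0.02 at 95% confidence, z = 1.960.
n = p̂(1−p̂)(z/E)² = 0.42 × 0.58 × (1.960/0.02)² = 2339.53
Round up: n = 2340.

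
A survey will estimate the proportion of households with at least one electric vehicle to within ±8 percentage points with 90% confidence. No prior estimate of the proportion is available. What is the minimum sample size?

For a proportion with margin E = 0.08 at 90% confidence, z = 1.645.
With no prior estimate, use p = 0.5, which maximizes p(1−p) at 0.25.
n = 0.25 × (z/E)² = 0.25 × (1.645/0.08)² = 105.70
Round up: n = 106.

106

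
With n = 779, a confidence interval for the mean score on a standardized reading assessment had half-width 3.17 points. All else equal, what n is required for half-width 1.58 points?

Margin of error scales as 1/√n, so n₂ = n₁·(E₁/E₂)².
n₂ = 779 × (3.17/1.58)² = 779 × 4.025 = 3135.48
Round up: n₂ = 3136.

3136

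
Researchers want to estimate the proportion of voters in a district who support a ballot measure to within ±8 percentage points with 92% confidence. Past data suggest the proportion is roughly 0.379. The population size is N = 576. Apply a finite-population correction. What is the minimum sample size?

n = 95

For a proportion with margin E = 0.08 at 92% confidence, z = 1.751.
n = p̂(1−p̂)(z/E)² = 0.379 × 0.621 × (1.751/0.08)² = 112.75 — call this n₀.
Finite-population correction with N = 576: n = n₀ / (1 + (n₀−1)/N) = 112.75 / 1.194 = 94.43
Round up: n = 95.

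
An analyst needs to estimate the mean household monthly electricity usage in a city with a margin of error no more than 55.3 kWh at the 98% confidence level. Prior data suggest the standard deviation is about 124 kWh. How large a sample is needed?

28

For a mean, the margin of error is E = z·σ/√n, so n = (zσ/E)².
At 98% confidence, z = 2.326.
n = (2.326 × 124 / 55.3)² = 27.20
Round up: n = 28.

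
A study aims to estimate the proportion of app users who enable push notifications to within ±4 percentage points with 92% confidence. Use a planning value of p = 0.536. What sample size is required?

n = 477

For a proportion with margin E = 0.04 at 92% confidence, z = 1.751.
n = p̂(1−p̂)(z/E)² = 0.536 × 0.464 × (1.751/0.04)² = 476.58
Round up: n = 477.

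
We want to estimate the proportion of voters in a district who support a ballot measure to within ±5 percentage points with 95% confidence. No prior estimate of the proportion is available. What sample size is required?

For a proportion with margin E = 0.05 at 95% confidence, z = 1.960.
With no prior estimate, use p = 0.5, which maximizes p(1−p) at 0.25.
n = 0.25 × (z/E)² = 0.25 × (1.960/0.05)² = 384.16
Round up: n = 385.

385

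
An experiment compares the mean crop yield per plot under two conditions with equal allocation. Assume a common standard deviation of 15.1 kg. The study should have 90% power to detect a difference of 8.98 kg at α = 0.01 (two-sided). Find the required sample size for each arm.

For two equal groups, n per group = 2·((z_{α/2} + z_β)·σ/δ)².
z_{α/2} = 2.576; z_β = 1.282 (power 90%).
n = 2 × (3.858 × 15.1 / 8.98)² = 2 × 42.08 = 84.16
Round up: n = 85 per group.

85 per group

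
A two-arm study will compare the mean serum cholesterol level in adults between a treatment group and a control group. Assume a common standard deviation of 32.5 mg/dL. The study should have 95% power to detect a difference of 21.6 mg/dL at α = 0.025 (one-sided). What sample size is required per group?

59 per group

For two equal groups, n per group = 2·((z_α + z_β)·σ/δ)².
z_α = 1.960; z_β = 1.645 (power 95%).
n = 2 × (3.605 × 32.5 / 21.6)² = 2 × 29.42 = 58.84
Round up: n = 59 per group.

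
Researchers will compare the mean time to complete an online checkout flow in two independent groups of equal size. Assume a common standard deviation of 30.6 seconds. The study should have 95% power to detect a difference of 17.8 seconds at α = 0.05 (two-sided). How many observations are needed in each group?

77 per group

For two equal groups, n per group = 2·((z_{α/2} + z_β)·σ/δ)².
z_{α/2} = 1.960; z_β = 1.645 (power 95%).
n = 2 × (3.605 × 30.6 / 17.8)² = 2 × 38.41 = 76.82
Round up: n = 77 per group.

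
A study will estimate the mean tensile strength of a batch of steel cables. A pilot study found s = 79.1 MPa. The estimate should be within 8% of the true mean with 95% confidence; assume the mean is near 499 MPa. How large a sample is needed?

For a mean, the margin of error is E = z·σ/√n, so n = (zσ/E)².
At 95% confidence, z = 1.960.
E = 8% of 499 = 39.92 MPa.
n = (1.960 × 79.1 / 39.92)² = 15.08
Round up: n = 16.

16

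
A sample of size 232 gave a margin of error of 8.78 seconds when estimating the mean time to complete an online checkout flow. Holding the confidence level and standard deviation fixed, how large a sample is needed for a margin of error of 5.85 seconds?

Margin of error scales as 1/√n, so n₂ = n₁·(E₁/E₂)².
n₂ = 232 × (8.78/5.85)² = 232 × 2.253 = 522.70
Round up: n₂ = 523.

523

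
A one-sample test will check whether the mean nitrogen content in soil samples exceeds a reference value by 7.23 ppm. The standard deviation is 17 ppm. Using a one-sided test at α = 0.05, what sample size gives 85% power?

40

For a one-sample z-test, n = ((z_α + z_β)·σ/δ)².
z_α = 1.645 (one-sided α = 0.05); z_β = 1.036 (power 85% → β = 0.15).
n = (2.681 × 17 / 7.23)² = 39.74
Round up: n = 40.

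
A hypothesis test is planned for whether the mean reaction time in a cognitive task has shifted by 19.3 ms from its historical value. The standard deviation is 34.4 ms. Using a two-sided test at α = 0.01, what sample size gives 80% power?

For a one-sample z-test, n = ((z_{α/2} + z_β)·σ/δ)².
z_{α/2} = 2.576 (two-sided α = 0.01); z_β = 0.842 (power 80% → β = 0.2).
n = (3.418 × 34.4 / 19.3)² = 37.11
Round up: n = 38.

38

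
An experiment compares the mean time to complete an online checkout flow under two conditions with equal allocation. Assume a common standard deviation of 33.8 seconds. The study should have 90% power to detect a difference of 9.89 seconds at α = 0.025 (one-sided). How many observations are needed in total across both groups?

For two equal groups, n per group = 2·((z_α + z_β)·σ/δ)².
z_α = 1.960; z_β = 1.282 (power 90%).
n = 2 × (3.242 × 33.8 / 9.89)² = 2 × 122.76 = 245.52
Round up: n = 246 per group.
Total across both groups: 2 × 246 = 492.

492 total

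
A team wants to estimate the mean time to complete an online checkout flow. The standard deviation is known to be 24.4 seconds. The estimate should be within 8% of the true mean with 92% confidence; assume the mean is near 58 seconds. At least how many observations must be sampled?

For a mean, the margin of error is E = z·σ/√n, so n = (zσ/E)².
At 92% confidence, z = 1.751.
E = 8% of 58 = 4.64 seconds.
n = (1.751 × 24.4 / 4.64)² = 84.78
Round up: n = 85.

n = 85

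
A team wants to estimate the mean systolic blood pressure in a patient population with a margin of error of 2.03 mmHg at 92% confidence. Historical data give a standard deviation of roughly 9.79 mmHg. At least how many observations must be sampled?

72

For a mean, the margin of error is E = z·σ/√n, so n = (zσ/E)².
At 92% confidence, z = 1.751.
n = (1.751 × 9.79 / 2.03)² = 71.31
Round up: n = 72.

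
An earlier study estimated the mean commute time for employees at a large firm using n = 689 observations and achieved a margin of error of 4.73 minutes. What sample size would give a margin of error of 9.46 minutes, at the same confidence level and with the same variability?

Margin of error scales as 1/√n, so n₂ = n₁·(E₁/E₂)².
n₂ = 689 × (4.73/9.46)² = 689 × 0.25 = 172.25
Round up: n₂ = 173.

173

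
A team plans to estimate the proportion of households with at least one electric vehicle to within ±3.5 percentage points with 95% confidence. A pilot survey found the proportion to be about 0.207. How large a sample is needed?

515

For a proportion with margin E = 0.035 at 95% confidence, z = 1.960.
n = p̂(1−p̂)(z/E)² = 0.207 × 0.793 × (1.960/0.035)² = 514.78
Round up: n = 515.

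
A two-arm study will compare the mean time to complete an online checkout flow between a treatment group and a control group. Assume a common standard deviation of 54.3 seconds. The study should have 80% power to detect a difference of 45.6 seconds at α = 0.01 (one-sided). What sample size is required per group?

For two equal groups, n per group = 2·((z_α + z_β)·σ/δ)².
z_α = 2.326; z_β = 0.842 (power 80%).
n = 2 × (3.168 × 54.3 / 45.6)² = 2 × 14.23 = 28.46
Round up: n = 29 per group.

29 per group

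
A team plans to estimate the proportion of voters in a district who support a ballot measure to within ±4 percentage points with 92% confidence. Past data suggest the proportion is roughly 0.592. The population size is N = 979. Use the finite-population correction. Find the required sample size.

315

For a proportion with margin E = 0.04 at 92% confidence, z = 1.751.
n = p̂(1−p̂)(z/E)² = 0.592 × 0.408 × (1.751/0.04)² = 462.84 — call this n₀.
Finite-population correction with N = 979: n = n₀ / (1 + (n₀−1)/N) = 462.84 / 1.472 = 314.43
Round up: n = 315.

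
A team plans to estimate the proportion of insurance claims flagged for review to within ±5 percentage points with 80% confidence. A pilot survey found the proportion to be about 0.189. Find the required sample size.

For a proportion with margin E = 0.05 at 80% confidence, z = 1.282.
n = p̂(1−p̂)(z/E)² = 0.189 × 0.811 × (1.282/0.05)² = 100.77
Round up: n = 101.

101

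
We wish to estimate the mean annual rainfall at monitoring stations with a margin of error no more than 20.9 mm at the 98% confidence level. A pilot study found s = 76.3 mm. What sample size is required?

For a mean, the margin of error is E = z·σ/√n, so n = (zσ/E)².
At 98% confidence, z = 2.326.
n = (2.326 × 76.3 / 20.9)² = 72.11
Round up: n = 73.

73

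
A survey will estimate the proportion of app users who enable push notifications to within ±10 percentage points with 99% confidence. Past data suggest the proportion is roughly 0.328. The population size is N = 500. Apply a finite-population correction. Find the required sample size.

114

For a proportion with margin E = 0.1 at 99% confidence, z = 2.576.
n = p̂(1−p̂)(z/E)² = 0.328 × 0.672 × (2.576/0.1)² = 146.26 — call this n₀.
Finite-population correction with N = 500: n = n₀ / (1 + (n₀−1)/N) = 146.26 / 1.291 = 113.29
Round up: n = 114.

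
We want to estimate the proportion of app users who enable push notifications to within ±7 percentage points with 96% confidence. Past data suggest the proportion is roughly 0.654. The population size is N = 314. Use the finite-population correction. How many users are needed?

n = 121

For a proportion with margin E = 0.07 at 96% confidence, z = 2.054.
n = p̂(1−p̂)(z/E)² = 0.654 × 0.346 × (2.054/0.07)² = 194.83 — call this n₀.
Finite-population correction with N = 314: n = n₀ / (1 + (n₀−1)/N) = 194.83 / 1.617 = 120.49
Round up: n = 121.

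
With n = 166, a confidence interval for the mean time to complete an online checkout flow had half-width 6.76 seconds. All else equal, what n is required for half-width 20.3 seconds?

Margin of error scales as 1/√n, so n₂ = n₁·(E₁/E₂)².
n₂ = 166 × (6.76/20.3)² = 166 × 0.1109 = 18.41
Round up: n₂ = 19.

19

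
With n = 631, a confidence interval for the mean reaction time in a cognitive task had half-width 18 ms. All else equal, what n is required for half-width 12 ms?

Margin of error scales as 1/√n, so n₂ = n₁·(E₁/E₂)².
n₂ = 631 × (18/12)² = 631 × 2.25 = 1419.75
Round up: n₂ = 1420.

n = 1420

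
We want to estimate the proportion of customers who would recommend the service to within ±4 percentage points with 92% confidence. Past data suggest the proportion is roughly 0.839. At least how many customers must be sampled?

For a proportion with margin E = 0.04 at 92% confidence, z = 1.751.
n = p̂(1−p̂)(z/E)² = 0.839 × 0.161 × (1.751/0.04)² = 258.85
Round up: n = 259.

259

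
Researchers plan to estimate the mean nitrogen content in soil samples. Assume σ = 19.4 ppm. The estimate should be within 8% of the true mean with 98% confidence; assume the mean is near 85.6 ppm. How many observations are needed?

For a mean, the margin of error is E = z·σ/√n, so n = (zσ/E)².
At 98% confidence, z = 2.326.
E = 8% of 85.6 = 6.848 ppm.
n = (2.326 × 19.4 / 6.848)² = 43.42
Round up: n = 44.

44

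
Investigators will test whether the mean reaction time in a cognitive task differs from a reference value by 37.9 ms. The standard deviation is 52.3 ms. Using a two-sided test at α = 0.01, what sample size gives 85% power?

25

For a one-sample z-test, n = ((z_{α/2} + z_β)·σ/δ)².
z_{α/2} = 2.576 (two-sided α = 0.01); z_β = 1.036 (power 85% → β = 0.15).
n = (3.612 × 52.3 / 37.9)² = 24.84
Round up: n = 25.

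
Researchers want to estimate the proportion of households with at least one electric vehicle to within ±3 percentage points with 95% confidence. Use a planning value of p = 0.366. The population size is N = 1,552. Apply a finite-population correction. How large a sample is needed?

n = 605

For a proportion with margin E = 0.03 at 95% confidence, z = 1.960.
n = p̂(1−p̂)(z/E)² = 0.366 × 0.634 × (1.960/0.03)² = 990.47 — call this n₀.
Finite-population correction with N = 1,552: n = n₀ / (1 + (n₀−1)/N) = 990.47 / 1.638 = 604.68
Round up: n = 605.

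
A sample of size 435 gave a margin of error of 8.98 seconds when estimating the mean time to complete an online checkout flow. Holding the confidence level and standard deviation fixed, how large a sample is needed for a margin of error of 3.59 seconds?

n = 2722

Margin of error scales as 1/√n, so n₂ = n₁·(E₁/E₂)².
n₂ = 435 × (8.98/3.59)² = 435 × 6.257 = 2721.80
Round up: n₂ = 2722.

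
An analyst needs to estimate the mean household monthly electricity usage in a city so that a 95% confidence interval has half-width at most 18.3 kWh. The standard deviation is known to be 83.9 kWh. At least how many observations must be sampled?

For a mean, the margin of error is E = z·σ/√n, so n = (zσ/E)².
At 95% confidence, z = 1.960.
n = (1.960 × 83.9 / 18.3)² = 80.75
Round up: n = 81.

81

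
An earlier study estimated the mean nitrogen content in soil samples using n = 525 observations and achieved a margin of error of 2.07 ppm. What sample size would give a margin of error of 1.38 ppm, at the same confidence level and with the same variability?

n = 1182

Margin of error scales as 1/√n, so n₂ = n₁·(E₁/E₂)².
n₂ = 525 × (2.07/1.38)² = 525 × 2.25 = 1181.25
Round up: n₂ = 1182.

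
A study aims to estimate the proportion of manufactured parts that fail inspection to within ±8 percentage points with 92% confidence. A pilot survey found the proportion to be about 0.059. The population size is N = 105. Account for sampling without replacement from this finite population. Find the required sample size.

For a proportion with margin E = 0.08 at 92% confidence, z = 1.751.
n = p̂(1−p̂)(z/E)² = 0.059 × 0.941 × (1.751/0.08)² = 26.60 — call this n₀.
Finite-population correction with N = 105: n = n₀ / (1 + (n₀−1)/N) = 26.60 / 1.244 = 21.38
Round up: n = 22.

22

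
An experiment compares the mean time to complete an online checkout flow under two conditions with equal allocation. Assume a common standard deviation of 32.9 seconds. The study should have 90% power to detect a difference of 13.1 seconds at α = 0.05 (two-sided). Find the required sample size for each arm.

133 per group

For two equal groups, n per group = 2·((z_{α/2} + z_β)·σ/δ)².
z_{α/2} = 1.960; z_β = 1.282 (power 90%).
n = 2 × (3.242 × 32.9 / 13.1)² = 2 × 66.29 = 132.58
Round up: n = 133 per group.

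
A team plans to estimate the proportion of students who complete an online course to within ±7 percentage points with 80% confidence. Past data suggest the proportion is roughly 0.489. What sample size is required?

For a proportion with margin E = 0.07 at 80% confidence, z = 1.282.
n = p̂(1−p̂)(z/E)² = 0.489 × 0.511 × (1.282/0.07)² = 83.81
Round up: n = 84.

n = 84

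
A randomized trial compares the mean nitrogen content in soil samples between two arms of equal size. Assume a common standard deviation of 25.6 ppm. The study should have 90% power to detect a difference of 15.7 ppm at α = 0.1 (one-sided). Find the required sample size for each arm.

35 per group

For two equal groups, n per group = 2·((z_α + z_β)·σ/δ)².
z_α = 1.282; z_β = 1.282 (power 90%).
n = 2 × (2.564 × 25.6 / 15.7)² = 2 × 17.48 = 34.96
Round up: n = 35 per group.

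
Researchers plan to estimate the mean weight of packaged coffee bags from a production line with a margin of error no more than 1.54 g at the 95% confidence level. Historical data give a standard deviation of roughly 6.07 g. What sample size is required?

60

For a mean, the margin of error is E = z·σ/√n, so n = (zσ/E)².
At 95% confidence, z = 1.960.
n = (1.960 × 6.07 / 1.54)² = 59.68
Round up: n = 60.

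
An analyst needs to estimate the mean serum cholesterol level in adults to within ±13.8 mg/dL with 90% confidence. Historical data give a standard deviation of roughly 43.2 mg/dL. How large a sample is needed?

For a mean, the margin of error is E = z·σ/√n, so n = (zσ/E)².
At 90% confidence, z = 1.645.
n = (1.645 × 43.2 / 13.8)² = 26.52
Round up: n = 27.

n = 27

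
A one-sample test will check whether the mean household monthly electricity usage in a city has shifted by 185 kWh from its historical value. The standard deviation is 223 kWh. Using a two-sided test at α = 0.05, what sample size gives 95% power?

19

For a one-sample z-test, n = ((z_{α/2} + z_β)·σ/δ)².
z_{α/2} = 1.960 (two-sided α = 0.05); z_β = 1.645 (power 95% → β = 0.05).
n = (3.605 × 223 / 185)² = 18.88
Round up: n = 19.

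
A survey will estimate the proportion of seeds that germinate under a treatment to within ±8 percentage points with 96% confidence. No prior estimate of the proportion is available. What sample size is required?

For a proportion with margin E = 0.08 at 96% confidence, z = 2.054.
With no prior estimate, use p = 0.5, which maximizes p(1−p) at 0.25.
n = 0.25 × (z/E)² = 0.25 × (2.054/0.08)² = 164.80
Round up: n = 165.

165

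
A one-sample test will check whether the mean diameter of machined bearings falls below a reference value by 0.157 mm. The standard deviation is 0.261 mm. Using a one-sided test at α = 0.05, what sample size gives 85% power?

20

For a one-sample z-test, n = ((z_α + z_β)·σ/δ)².
z_α = 1.645 (one-sided α = 0.05); z_β = 1.036 (power 85% → β = 0.15).
n = (2.681 × 0.261 / 0.157)² = 19.86
Round up: n = 20.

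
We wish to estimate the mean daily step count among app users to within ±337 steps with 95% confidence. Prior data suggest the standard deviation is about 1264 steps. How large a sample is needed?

For a mean, the margin of error is E = z·σ/√n, so n = (zσ/E)².
At 95% confidence, z = 1.960.
n = (1.960 × 1264 / 337)² = 54.04
Round up: n = 55.

55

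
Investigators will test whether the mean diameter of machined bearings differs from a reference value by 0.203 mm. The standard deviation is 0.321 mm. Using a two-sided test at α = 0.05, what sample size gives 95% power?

For a one-sample z-test, n = ((z_{α/2} + z_β)·σ/δ)².
z_{α/2} = 1.960 (two-sided α = 0.05); z_β = 1.645 (power 95% → β = 0.05).
n = (3.605 × 0.321 / 0.203)² = 32.50
Round up: n = 33.

33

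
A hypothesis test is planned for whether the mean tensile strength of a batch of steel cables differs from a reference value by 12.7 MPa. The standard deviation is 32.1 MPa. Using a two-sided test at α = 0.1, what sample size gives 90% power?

n = 55

For a one-sample z-test, n = ((z_{α/2} + z_β)·σ/δ)².
z_{α/2} = 1.645 (two-sided α = 0.1); z_β = 1.282 (power 90% → β = 0.1).
n = (2.927 × 32.1 / 12.7)² = 54.73
Round up: n = 55.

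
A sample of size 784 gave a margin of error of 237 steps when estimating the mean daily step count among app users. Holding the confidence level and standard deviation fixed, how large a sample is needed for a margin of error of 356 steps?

Margin of error scales as 1/√n, so n₂ = n₁·(E₁/E₂)².
n₂ = 784 × (237/356)² = 784 × 0.4432 = 347.47
Round up: n₂ = 348.

348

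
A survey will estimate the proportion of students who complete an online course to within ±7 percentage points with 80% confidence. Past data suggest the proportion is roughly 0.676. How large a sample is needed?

74

For a proportion with margin E = 0.07 at 80% confidence, z = 1.282.
n = p̂(1−p̂)(z/E)² = 0.676 × 0.324 × (1.282/0.07)² = 73.46
Round up: n = 74.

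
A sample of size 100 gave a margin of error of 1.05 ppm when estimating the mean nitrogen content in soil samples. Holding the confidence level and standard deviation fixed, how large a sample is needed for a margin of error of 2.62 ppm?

Margin of error scales as 1/√n, so n₂ = n₁·(E₁/E₂)².
n₂ = 100 × (1.05/2.62)² = 100 × 0.1606 = 16.06
Round up: n₂ = 17.

17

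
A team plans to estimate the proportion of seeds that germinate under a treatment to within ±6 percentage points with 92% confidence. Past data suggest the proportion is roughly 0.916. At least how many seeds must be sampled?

For a proportion with margin E = 0.06 at 92% confidence, z = 1.751.
n = p̂(1−p̂)(z/E)² = 0.916 × 0.084 × (1.751/0.06)² = 65.53
Round up: n = 66.

n = 66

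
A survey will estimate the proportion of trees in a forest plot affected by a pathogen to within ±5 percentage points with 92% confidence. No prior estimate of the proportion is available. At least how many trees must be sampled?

307

For a proportion with margin E = 0.05 at 92% confidence, z = 1.751.
With no prior estimate, use p = 0.5, which maximizes p(1−p) at 0.25.
n = 0.25 × (z/E)² = 0.25 × (1.751/0.05)² = 306.60
Round up: n = 307.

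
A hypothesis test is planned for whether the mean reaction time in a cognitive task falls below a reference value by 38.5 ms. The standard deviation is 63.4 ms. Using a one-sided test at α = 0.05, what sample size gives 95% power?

For a one-sample z-test, n = ((z_α + z_β)·σ/δ)².
z_α = 1.645 (one-sided α = 0.05); z_β = 1.645 (power 95% → β = 0.05).
n = (3.290 × 63.4 / 38.5)² = 29.35
Round up: n = 30.

30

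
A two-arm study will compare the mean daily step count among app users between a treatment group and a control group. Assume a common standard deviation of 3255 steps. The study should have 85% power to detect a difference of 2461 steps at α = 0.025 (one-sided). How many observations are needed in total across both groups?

For two equal groups, n per group = 2·((z_α + z_β)·σ/δ)².
z_α = 1.960; z_β = 1.036 (power 85%).
n = 2 × (2.996 × 3255 / 2461)² = 2 × 15.70 = 31.40
Round up: n = 32 per group.
Total across both groups: 2 × 32 = 64.

64 total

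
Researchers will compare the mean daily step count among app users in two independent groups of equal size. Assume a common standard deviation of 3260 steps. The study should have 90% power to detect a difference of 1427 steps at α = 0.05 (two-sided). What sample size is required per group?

110 per group

For two equal groups, n per group = 2·((z_{α/2} + z_β)·σ/δ)².
z_{α/2} = 1.960; z_β = 1.282 (power 90%).
n = 2 × (3.242 × 3260 / 1427)² = 2 × 54.85 = 109.70
Round up: n = 110 per group.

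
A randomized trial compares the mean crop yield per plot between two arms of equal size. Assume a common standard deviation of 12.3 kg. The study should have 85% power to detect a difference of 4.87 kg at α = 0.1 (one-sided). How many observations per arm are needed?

69 per group

For two equal groups, n per group = 2·((z_α + z_β)·σ/δ)².
z_α = 1.282; z_β = 1.036 (power 85%).
n = 2 × (2.318 × 12.3 / 4.87)² = 2 × 34.28 = 68.56
Round up: n = 69 per group.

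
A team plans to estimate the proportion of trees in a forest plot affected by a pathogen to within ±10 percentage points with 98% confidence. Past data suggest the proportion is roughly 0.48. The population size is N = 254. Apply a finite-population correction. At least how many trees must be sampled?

For a proportion with margin E = 0.1 at 98% confidence, z = 2.326.
n = p̂(1−p̂)(z/E)² = 0.48 × 0.52 × (2.326/0.1)² = 135.04 — call this n₀.
Finite-population correction with N = 254: n = n₀ / (1 + (n₀−1)/N) = 135.04 / 1.528 = 88.38
Round up: n = 89.

89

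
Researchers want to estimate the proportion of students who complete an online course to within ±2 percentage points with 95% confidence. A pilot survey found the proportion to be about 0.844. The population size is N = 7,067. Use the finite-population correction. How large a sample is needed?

1073

For a proportion with margin E = 0.02 at 95% confidence, z = 1.960.
n = p̂(1−p̂)(z/E)² = 0.844 × 0.156 × (1.960/0.02)² = 1264.50 — call this n₀.
Finite-population correction with N = 7,067: n = n₀ / (1 + (n₀−1)/N) = 1264.50 / 1.179 = 1072.52
Round up: n = 1073.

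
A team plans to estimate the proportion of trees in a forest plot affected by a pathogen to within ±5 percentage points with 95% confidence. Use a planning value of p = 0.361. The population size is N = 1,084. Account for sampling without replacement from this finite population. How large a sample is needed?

268

For a proportion with margin E = 0.05 at 95% confidence, z = 1.960.
n = p̂(1−p̂)(z/E)² = 0.361 × 0.639 × (1.960/0.05)² = 354.47 — call this n₀.
Finite-population correction with N = 1,084: n = n₀ / (1 + (n₀−1)/N) = 354.47 / 1.326 = 267.32
Round up: n = 268.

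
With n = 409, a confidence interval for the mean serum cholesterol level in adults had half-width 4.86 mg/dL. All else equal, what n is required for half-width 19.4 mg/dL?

Margin of error scales as 1/√n, so n₂ = n₁·(E₁/E₂)².
n₂ = 409 × (4.86/19.4)² = 409 × 0.06276 = 25.67
Round up: n₂ = 26.

26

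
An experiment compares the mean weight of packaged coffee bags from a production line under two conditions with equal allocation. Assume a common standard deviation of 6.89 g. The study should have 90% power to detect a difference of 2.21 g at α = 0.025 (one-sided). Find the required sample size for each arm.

For two equal groups, n per group = 2·((z_α + z_β)·σ/δ)².
z_α = 1.960; z_β = 1.282 (power 90%).
n = 2 × (3.242 × 6.89 / 2.21)² = 2 × 102.16 = 204.32
Round up: n = 205 per group.

205 per group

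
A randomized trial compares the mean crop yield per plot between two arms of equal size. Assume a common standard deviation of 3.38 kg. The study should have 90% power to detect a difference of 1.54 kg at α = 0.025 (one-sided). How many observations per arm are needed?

For two equal groups, n per group = 2·((z_α + z_β)·σ/δ)².
z_α = 1.960; z_β = 1.282 (power 90%).
n = 2 × (3.242 × 3.38 / 1.54)² = 2 × 50.63 = 101.26
Round up: n = 102 per group.

102 per group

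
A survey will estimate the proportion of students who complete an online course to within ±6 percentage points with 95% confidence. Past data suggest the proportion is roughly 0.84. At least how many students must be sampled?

For a proportion with margin E = 0.06 at 95% confidence, z = 1.960.
n = p̂(1−p̂)(z/E)² = 0.84 × 0.16 × (1.960/0.06)² = 143.42
Round up: n = 144.

n = 144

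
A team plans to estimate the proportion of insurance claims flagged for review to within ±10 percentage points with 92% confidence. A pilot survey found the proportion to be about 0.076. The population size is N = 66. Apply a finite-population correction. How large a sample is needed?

For a proportion with margin E = 0.1 at 92% confidence, z = 1.751.
n = p̂(1−p̂)(z/E)² = 0.076 × 0.924 × (1.751/0.1)² = 21.53 — call this n₀.
Finite-population correction with N = 66: n = n₀ / (1 + (n₀−1)/N) = 21.53 / 1.311 = 16.42
Round up: n = 17.

n = 17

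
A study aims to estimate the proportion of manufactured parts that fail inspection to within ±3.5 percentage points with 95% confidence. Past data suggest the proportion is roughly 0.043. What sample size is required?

130

For a proportion with margin E = 0.035 at 95% confidence, z = 1.960.
n = p̂(1−p̂)(z/E)² = 0.043 × 0.957 × (1.960/0.035)² = 129.05
Round up: n = 130.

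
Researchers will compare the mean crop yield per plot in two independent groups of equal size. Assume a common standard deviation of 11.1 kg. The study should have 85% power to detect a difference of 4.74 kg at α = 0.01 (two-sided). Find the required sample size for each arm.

144 per group

For two equal groups, n per group = 2·((z_{α/2} + z_β)·σ/δ)².
z_{α/2} = 2.576; z_β = 1.036 (power 85%).
n = 2 × (3.612 × 11.1 / 4.74)² = 2 × 71.55 = 143.10
Round up: n = 144 per group.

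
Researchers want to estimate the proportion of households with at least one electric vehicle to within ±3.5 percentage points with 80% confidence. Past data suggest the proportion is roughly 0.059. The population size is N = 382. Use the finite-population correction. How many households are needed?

For a proportion with margin E = 0.035 at 80% confidence, z = 1.282.
n = p̂(1−p̂)(z/E)² = 0.059 × 0.941 × (1.282/0.035)² = 74.49 — call this n₀.
Finite-population correction with N = 382: n = n₀ / (1 + (n₀−1)/N) = 74.49 / 1.192 = 62.49
Round up: n = 63.

n = 63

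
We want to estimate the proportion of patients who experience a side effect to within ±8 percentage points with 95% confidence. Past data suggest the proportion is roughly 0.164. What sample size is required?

83

For a proportion with margin E = 0.08 at 95% confidence, z = 1.960.
n = p̂(1−p̂)(z/E)² = 0.164 × 0.836 × (1.960/0.08)² = 82.30
Round up: n = 83.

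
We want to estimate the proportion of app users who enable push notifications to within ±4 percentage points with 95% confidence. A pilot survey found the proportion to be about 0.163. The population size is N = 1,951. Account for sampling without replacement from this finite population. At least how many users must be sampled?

For a proportion with margin E = 0.04 at 95% confidence, z = 1.960.
n = p̂(1−p̂)(z/E)² = 0.163 × 0.837 × (1.960/0.04)² = 327.57 — call this n₀.
Finite-population correction with N = 1,951: n = n₀ / (1 + (n₀−1)/N) = 327.57 / 1.167 = 280.69
Round up: n = 281.

281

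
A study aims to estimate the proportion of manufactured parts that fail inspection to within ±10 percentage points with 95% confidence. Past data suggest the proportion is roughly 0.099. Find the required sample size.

For a proportion with margin E = 0.1 at 95% confidence, z = 1.960.
n = p̂(1−p̂)(z/E)² = 0.099 × 0.901 × (1.960/0.1)² = 34.27
Round up: n = 35.

35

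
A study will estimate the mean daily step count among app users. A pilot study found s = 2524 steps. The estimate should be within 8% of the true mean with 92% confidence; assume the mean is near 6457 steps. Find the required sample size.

n = 74

For a mean, the margin of error is E = z·σ/√n, so n = (zσ/E)².
At 92% confidence, z = 1.751.
E = 8% of 6457 = 516.6 steps.
n = (1.751 × 2524 / 516.6)² = 73.20
Round up: n = 74.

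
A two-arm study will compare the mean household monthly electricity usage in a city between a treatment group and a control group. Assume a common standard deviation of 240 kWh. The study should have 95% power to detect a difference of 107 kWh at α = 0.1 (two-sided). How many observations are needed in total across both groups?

218 total

For two equal groups, n per group = 2·((z_{α/2} + z_β)·σ/δ)².
z_{α/2} = 1.645; z_β = 1.645 (power 95%).
n = 2 × (3.290 × 240 / 107)² = 2 × 54.46 = 108.92
Round up: n = 109 per group.
Total across both groups: 2 × 109 = 218.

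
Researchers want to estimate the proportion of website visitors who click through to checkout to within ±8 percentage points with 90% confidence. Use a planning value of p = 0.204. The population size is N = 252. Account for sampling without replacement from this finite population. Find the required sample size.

55

For a proportion with margin E = 0.08 at 90% confidence, z = 1.645.
n = p̂(1−p̂)(z/E)² = 0.204 × 0.796 × (1.645/0.08)² = 68.66 — call this n₀.
Finite-population correction with N = 252: n = n₀ / (1 + (n₀−1)/N) = 68.66 / 1.268 = 54.15
Round up: n = 55.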